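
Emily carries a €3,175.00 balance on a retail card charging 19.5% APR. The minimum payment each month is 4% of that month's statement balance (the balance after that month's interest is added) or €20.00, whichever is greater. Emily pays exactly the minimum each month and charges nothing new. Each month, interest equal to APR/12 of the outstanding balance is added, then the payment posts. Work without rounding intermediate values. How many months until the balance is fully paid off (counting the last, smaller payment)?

Monthly rate r = 19.5%/12 = 1.625% = 0.01625.
While 4% of the post-interest balance exceeds €20.00, each month B ← (B·(1+r))·(1 − 0.04), i.e. B shrinks by the factor (1+r)·0.96 = 0.9756.
This holds for months 1–76. Entering month 77 the balance is €485.74; 4% of the post-interest balance is now below €20.00, so the flat €20.00 minimum applies from here.
From month 77 a fixed €20.00 at rate r clears €485.74 in 32 more payments. Total: 76 + 32 = 108 months.

108 months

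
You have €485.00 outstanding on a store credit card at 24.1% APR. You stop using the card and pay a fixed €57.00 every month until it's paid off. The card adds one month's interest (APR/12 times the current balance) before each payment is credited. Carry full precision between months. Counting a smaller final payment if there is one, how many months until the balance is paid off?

10 payments

Monthly rate r = 24.1%/12 = 2.00833% = 0.0200833.
Recurrence: B ← B·(1+r) − €57.00.
Month 1: interest €9.74; balance after payment €437.74.
Month 2: interest €8.79; balance after payment €389.53.
Closed form: n = −ln(1 − rB₀/P)/ln(1+r) = −ln(0.82912)/ln(1.02008) ≈ 9.424, so the balance reaches zero during payment 10.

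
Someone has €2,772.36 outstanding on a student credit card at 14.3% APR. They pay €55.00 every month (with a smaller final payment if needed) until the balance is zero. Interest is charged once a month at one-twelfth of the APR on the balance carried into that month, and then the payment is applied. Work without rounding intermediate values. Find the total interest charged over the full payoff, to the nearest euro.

Monthly rate r = 14.3%/12 = 1.19167% = 0.0119167.
Payoff takes n = ⌈−ln(1 − rB₀/P)/ln(1+r)⌉ = ⌈77.492⌉ = 78 payments; the last is €27.14.
Total paid = 77·€55.00 + €27.14 = €4,262.14.
Total interest = total paid − principal = €4,262.14 − €2,772.36 = €1,489.78.

€1,490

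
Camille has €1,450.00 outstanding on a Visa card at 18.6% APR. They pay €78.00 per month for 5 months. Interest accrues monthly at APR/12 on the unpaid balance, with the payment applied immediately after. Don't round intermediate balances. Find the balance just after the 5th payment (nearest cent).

Monthly rate r = 18.6%/12 = 1.55% = 0.0155.
Each month: B ← B·(1+r) − €78.00.
Month 1: interest €22.48; balance after payment €1,394.47.
Month 2: interest €21.61; balance after payment €1,338.09.
Month 3: interest €20.74; balance after payment €1,280.83.
Month 4: interest €19.85; balance after payment €1,222.68.
Month 5: interest €18.95; balance after payment €1,163.63.

€1,163.63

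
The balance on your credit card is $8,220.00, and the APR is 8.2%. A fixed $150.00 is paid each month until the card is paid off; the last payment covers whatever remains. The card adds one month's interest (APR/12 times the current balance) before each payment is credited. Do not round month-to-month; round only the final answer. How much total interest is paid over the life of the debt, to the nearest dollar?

$2,114

Monthly rate r = 8.2%/12 = 0.683333% = 0.00683333.
Payoff takes n = ⌈−ln(1 − rB₀/P)/ln(1+r)⌉ = ⌈68.891⌉ = 69 payments; the last is $133.63.
Total paid = 68·$150.00 + $133.63 = $10,333.63.
Total interest = total paid − principal = $10,333.63 − $8,220.00 = $2,113.63.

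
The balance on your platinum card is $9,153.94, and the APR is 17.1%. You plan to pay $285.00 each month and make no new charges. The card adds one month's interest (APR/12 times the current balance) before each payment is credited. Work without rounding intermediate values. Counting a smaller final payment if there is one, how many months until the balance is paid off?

44 months

Monthly rate r = 17.1%/12 = 1.425% = 0.01425.
Recurrence: B ← B·(1+r) − $285.00.
Month 1: interest $130.44; balance after payment $8,999.38.
Month 2: interest $128.24; balance after payment $8,842.62.
Closed form: n = −ln(1 − rB₀/P)/ln(1+r) = −ln(0.5423)/ln(1.01425) ≈ 43.248, so the balance reaches zero during payment 44.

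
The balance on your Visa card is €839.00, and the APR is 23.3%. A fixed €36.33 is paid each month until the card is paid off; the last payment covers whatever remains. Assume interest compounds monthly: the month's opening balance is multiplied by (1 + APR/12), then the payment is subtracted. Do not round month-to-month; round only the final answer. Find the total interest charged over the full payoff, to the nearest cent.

Monthly rate r = 23.3%/12 = 1.94167% = 0.0194167.
Payoff takes n = ⌈−ln(1 − rB₀/P)/ln(1+r)⌉ = ⌈30.937⌉ = 31 payments; the last is €34.07.
Total paid = 30·€36.33 + €34.07 = €1,123.97.
Total interest = total paid − principal = €1,123.97 − €839.00 = €284.97.

€284.97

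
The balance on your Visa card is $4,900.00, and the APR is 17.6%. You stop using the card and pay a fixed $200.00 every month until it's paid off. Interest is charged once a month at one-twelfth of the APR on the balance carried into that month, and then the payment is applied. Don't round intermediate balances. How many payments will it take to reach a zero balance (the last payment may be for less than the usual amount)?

31 months

Monthly rate r = 17.6%/12 = 1.46667% = 0.0146667.
Recurrence: B ← B·(1+r) − $200.00.
Month 1: interest $71.87; balance after payment $4,771.87.
Month 2: interest $69.99; balance after payment $4,641.85.
Closed form: n = −ln(1 − rB₀/P)/ln(1+r) = −ln(0.64067)/ln(1.01467) ≈ 30.580, so the balance reaches zero during payment 31.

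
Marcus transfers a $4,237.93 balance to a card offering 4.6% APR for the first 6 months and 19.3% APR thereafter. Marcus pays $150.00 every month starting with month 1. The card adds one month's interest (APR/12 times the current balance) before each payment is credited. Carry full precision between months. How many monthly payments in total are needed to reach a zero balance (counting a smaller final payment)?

Promo months 1–6 at r₀ = 4.6%/12 = 0.00383333; months 7+ at r₁ = 19.3%/12 = 0.0160833.
After month 6: iterate B ← B·(1+r₀) − $150.00 for 6 months → $3,427.67.
Then at r₁ with $150.00/mo: n₂ = −ln(1 − r₁·B/P)/ln(1+r₁) ≈ 28.71 → 29 more payments.

35 payments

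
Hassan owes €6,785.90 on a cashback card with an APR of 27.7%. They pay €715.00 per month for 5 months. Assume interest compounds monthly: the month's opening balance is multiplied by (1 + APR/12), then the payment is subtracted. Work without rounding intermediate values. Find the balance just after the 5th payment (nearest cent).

€3,862.21

Monthly rate r = 27.7%/12 = 2.30833% = 0.0230833.
Each month: B ← B·(1+r) − €715.00.
Month 1: interest €156.64; balance after payment €6,227.54.
Month 2: interest €143.75; balance after payment €5,656.29.
Month 3: interest €130.57; balance after payment €5,071.86.
Month 4: interest €117.08; balance after payment €4,473.94.
Month 5: interest €103.27; balance after payment €3,862.21.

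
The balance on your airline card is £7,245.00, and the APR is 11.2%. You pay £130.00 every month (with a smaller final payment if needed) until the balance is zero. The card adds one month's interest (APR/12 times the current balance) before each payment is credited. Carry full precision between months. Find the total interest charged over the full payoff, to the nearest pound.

£3,030

Monthly rate r = 11.2%/12 = 0.933333% = 0.00933333.
Payoff takes n = ⌈−ln(1 − rB₀/P)/ln(1+r)⌉ = ⌈79.040⌉ = 80 payments; the last is £5.29.
Total paid = 79·£130.00 + £5.29 = £10,275.29.
Total interest = total paid − principal = £10,275.29 − £7,245.00 = £3,030.29.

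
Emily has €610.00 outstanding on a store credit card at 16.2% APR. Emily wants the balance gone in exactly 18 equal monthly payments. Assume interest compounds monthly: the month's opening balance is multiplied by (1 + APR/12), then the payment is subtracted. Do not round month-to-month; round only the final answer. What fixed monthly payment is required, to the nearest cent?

Monthly rate r = 16.2%/12 = 1.35% = 0.0135.
Level-payment amortization: P = B₀·r / (1 − (1+r)^(−n)) = 610.00·0.0135 / (1 − 1.0135^(−18)).
Denominator 1 − (1+r)^(−18) = 0.21445251.
P = 8.235 / 0.21445251 ≈ 38.40.

€38.40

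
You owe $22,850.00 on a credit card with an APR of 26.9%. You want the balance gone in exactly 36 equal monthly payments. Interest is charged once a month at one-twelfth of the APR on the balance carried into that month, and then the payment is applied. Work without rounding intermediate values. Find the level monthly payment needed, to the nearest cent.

Monthly rate r = 26.9%/12 = 2.24167% = 0.0224167.
Level-payment amortization: P = B₀·r / (1 − (1+r)^(−n)) = 22850.00·0.0224167 / (1 − 1.02242^(−36)).
Denominator 1 − (1+r)^(−36) = 0.549811015.
P = 512.221 / 0.549811015 ≈ 931.63.

$931.63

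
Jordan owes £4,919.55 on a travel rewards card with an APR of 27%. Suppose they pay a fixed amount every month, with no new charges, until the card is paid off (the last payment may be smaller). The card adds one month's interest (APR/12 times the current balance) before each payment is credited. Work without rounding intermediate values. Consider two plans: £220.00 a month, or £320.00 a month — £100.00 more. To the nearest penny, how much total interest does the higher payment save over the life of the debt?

Monthly rate r = 27%/12 = 2.25% = 0.0225.
At £220.00/mo: n = ⌈−ln(1 − rB₀/P)/ln(1+r)⌉ = 32 payments (last £96.21); total interest = total paid − £4,919.55 = £1,996.66.
At £320.00/mo: 20 payments (last £25.32); total interest £1,185.77.
Interest saved = £1,996.66 − £1,185.77 = £810.89.

£810.89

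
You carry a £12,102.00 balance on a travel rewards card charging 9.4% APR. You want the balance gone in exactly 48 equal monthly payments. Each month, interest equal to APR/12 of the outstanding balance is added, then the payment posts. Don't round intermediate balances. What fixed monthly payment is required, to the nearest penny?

£303.46

Monthly rate r = 9.4%/12 = 0.783333% = 0.00783333.
Level-payment amortization: P = B₀·r / (1 − (1+r)^(−n)) = 12102.00·0.00783333 / (1 − 1.00783^(−48)).
Denominator 1 − (1+r)^(−48) = 0.312391043.
P = 94.799 / 0.312391043 ≈ 303.46.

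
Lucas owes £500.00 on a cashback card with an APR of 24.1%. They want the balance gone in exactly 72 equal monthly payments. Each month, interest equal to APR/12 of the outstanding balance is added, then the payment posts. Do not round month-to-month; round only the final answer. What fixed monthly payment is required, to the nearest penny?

Monthly rate r = 24.1%/12 = 2.00833% = 0.0200833.
Level-payment amortization: P = B₀·r / (1 − (1+r)^(−n)) = 500.00·0.0200833 / (1 − 1.02008^(−72)).
Denominator 1 − (1+r)^(−72) = 0.761090695.
P = 10.0417 / 0.761090695 ≈ 13.19.

£13.19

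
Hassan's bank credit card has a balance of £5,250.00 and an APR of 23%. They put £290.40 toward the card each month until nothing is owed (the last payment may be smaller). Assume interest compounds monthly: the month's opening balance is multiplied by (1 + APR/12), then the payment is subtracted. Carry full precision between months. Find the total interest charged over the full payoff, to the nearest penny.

£1,257.91

Monthly rate r = 23%/12 = 1.91667% = 0.0191667.
Payoff takes n = ⌈−ln(1 − rB₀/P)/ln(1+r)⌉ = ⌈22.408⌉ = 23 payments; the last is £119.11.
Total paid = 22·£290.40 + £119.11 = £6,507.91.
Total interest = total paid − principal = £6,507.91 − £5,250.00 = £1,257.91.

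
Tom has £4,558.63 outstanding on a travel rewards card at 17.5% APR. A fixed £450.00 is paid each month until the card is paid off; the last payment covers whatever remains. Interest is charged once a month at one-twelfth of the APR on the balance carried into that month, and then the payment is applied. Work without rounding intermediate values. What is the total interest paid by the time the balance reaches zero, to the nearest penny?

£410.08

Monthly rate r = 17.5%/12 = 1.45833% = 0.0145833.
Payoff takes n = ⌈−ln(1 − rB₀/P)/ln(1+r)⌉ = ⌈11.041⌉ = 12 payments; the last is £18.71.
Total paid = 11·£450.00 + £18.71 = £4,968.71.
Total interest = total paid − principal = £4,968.71 − £4,558.63 = £410.08.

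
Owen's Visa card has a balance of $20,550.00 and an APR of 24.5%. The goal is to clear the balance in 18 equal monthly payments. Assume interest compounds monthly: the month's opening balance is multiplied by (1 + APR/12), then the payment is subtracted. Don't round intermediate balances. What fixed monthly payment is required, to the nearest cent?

Monthly rate r = 24.5%/12 = 2.04167% = 0.0204167.
Level-payment amortization: P = B₀·r / (1 − (1+r)^(−n)) = 20550.00·0.0204167 / (1 − 1.02042^(−18)).
Denominator 1 − (1+r)^(−18) = 0.304968931.
P = 419.562 / 0.304968931 ≈ 1375.75.

$1,375.75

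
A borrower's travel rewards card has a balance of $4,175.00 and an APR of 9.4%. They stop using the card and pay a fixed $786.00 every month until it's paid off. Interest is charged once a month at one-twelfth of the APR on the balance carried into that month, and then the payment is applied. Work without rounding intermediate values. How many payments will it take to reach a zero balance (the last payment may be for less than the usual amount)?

6 payments

Monthly rate r = 9.4%/12 = 0.783333% = 0.00783333.
Recurrence: B ← B·(1+r) − $786.00.
Month 1: interest $32.70; balance after payment $3,421.70.
Month 2: interest $26.80; balance after payment $2,662.51.
Month 3: interest $20.86; balance after payment $1,897.36.
Month 4: interest $14.86; balance after payment $1,126.23.
Month 5: interest $8.82; balance after payment $349.05.
Month 6: interest $2.73; balance after payment $0.00.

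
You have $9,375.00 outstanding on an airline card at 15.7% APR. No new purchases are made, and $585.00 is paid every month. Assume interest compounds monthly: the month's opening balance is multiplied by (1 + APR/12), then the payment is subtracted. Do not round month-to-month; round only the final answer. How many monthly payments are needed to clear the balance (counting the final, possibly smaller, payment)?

19 payments

Monthly rate r = 15.7%/12 = 1.30833% = 0.0130833.
Recurrence: B ← B·(1+r) − $585.00.
Month 1: interest $122.66; balance after payment $8,912.66.
Month 2: interest $116.61; balance after payment $8,444.26.
Closed form: n = −ln(1 − rB₀/P)/ln(1+r) = −ln(0.79033)/ln(1.01308) ≈ 18.102, so the balance reaches zero during payment 19.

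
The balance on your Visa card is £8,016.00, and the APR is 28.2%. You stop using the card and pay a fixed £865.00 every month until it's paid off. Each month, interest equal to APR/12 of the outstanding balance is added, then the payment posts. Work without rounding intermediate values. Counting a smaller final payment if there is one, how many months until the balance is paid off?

11 months

Monthly rate r = 28.2%/12 = 2.35% = 0.0235.
Recurrence: B ← B·(1+r) − £865.00.
Month 1: interest £188.38; balance after payment £7,339.38.
Month 2: interest £172.48; balance after payment £6,646.85.
Closed form: n = −ln(1 − rB₀/P)/ln(1+r) = −ln(0.78222)/ln(1.0235) ≈ 10.574, so the balance reaches zero during payment 11.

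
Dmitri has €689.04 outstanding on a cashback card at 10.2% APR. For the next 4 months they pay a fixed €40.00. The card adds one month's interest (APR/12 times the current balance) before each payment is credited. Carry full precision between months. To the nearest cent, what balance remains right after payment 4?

€550.72

Monthly rate r = 10.2%/12 = 0.85% = 0.0085.
Each month: B ← B·(1+r) − €40.00.
Month 1: interest €5.86; balance after payment €654.90.
Month 2: interest €5.57; balance after payment €620.46.
Month 3: interest €5.27; balance after payment €585.74.
Month 4: interest €4.98; balance after payment €550.72.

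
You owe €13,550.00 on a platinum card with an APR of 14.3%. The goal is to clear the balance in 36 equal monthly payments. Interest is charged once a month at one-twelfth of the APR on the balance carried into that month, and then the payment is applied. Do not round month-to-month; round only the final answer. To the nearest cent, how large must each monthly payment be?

€465.08

Monthly rate r = 14.3%/12 = 1.19167% = 0.0119167.
Level-payment amortization: P = B₀·r / (1 − (1+r)^(−n)) = 13550.00·0.0119167 / (1 − 1.01192^(−36)).
Denominator 1 − (1+r)^(−36) = 0.347186635.
P = 161.471 / 0.347186635 ≈ 465.08.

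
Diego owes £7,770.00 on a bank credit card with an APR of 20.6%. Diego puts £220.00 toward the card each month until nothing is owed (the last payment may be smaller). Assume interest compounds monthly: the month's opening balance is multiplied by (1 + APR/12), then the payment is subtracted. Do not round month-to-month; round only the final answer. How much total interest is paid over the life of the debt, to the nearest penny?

Monthly rate r = 20.6%/12 = 1.71667% = 0.0171667.
Payoff takes n = ⌈−ln(1 − rB₀/P)/ln(1+r)⌉ = ⌈54.765⌉ = 55 payments; the last is £168.64.
Total paid = 54·£220.00 + £168.64 = £12,048.64.
Total interest = total paid − principal = £12,048.64 − £7,770.00 = £4,278.64.

£4,278.64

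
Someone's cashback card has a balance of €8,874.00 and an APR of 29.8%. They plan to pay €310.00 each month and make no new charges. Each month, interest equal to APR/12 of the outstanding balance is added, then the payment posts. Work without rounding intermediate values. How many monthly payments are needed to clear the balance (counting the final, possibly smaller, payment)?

Monthly rate r = 29.8%/12 = 2.48333% = 0.0248333.
Recurrence: B ← B·(1+r) − €310.00.
Month 1: interest €220.37; balance after payment €8,784.37.
Month 2: interest €218.15; balance after payment €8,692.52.
Closed form: n = −ln(1 − rB₀/P)/ln(1+r) = −ln(0.28913)/ln(1.02483) ≈ 50.587, so the balance reaches zero during payment 51.

51 months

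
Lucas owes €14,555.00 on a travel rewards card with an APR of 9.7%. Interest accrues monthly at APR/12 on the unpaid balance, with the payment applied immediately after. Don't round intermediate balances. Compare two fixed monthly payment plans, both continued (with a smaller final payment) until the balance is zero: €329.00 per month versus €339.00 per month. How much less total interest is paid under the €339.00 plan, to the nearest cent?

€136.11

Monthly rate r = 9.7%/12 = 0.808333% = 0.00808333.
At €329.00/mo: n = ⌈−ln(1 − rB₀/P)/ln(1+r)⌉ = 55 payments (last €319.23); total interest = total paid − €14,555.00 = €3,530.23.
At €339.00/mo: 53 payments (last €321.12); total interest €3,394.12.
Interest saved = €3,530.23 − €3,394.12 = €136.11.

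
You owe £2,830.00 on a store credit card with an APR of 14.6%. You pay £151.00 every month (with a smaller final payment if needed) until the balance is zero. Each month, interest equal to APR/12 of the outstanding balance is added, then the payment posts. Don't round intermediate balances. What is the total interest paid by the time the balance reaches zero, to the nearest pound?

£402

Monthly rate r = 14.6%/12 = 1.21667% = 0.0121667.
Payoff takes n = ⌈−ln(1 − rB₀/P)/ln(1+r)⌉ = ⌈21.401⌉ = 22 payments; the last is £60.70.
Total paid = 21·£151.00 + £60.70 = £3,231.70.
Total interest = total paid − principal = £3,231.70 − £2,830.00 = £401.70.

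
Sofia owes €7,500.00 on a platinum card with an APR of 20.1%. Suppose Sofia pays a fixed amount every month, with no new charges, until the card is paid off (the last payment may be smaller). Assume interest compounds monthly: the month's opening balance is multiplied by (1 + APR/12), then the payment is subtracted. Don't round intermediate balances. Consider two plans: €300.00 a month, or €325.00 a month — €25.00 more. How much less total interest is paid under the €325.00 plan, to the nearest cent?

Monthly rate r = 20.1%/12 = 1.675% = 0.01675.
At €300.00/mo: n = ⌈−ln(1 − rB₀/P)/ln(1+r)⌉ = 33 payments (last €199.47); total interest = total paid − €7,500.00 = €2,299.47.
At €325.00/mo: 30 payments (last €135.87); total interest €2,060.87.
Interest saved = €2,299.47 − €2,060.87 = €238.60.

€238.60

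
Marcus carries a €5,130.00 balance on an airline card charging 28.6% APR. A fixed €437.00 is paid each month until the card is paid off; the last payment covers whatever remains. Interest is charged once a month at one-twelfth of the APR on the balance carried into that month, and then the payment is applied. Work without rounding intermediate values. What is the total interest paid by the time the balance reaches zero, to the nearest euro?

€960

Monthly rate r = 28.6%/12 = 2.38333% = 0.0238333.
Payoff takes n = ⌈−ln(1 − rB₀/P)/ln(1+r)⌉ = ⌈13.934⌉ = 14 payments; the last is €408.55.
Total paid = 13·€437.00 + €408.55 = €6,089.55.
Total interest = total paid − principal = €6,089.55 − €5,130.00 = €959.55.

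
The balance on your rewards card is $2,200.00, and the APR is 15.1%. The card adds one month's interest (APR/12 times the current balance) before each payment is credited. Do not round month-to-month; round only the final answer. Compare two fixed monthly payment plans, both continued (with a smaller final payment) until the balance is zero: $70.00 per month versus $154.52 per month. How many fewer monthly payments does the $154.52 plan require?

25 fewer payments

Monthly rate r = 15.1%/12 = 1.25833% = 0.0125833.
At $70.00/mo: n = ⌈−ln(1 − rB₀/P)/ln(1+r)⌉ = 41 payments (last $17.56); total interest = total paid − $2,200.00 = $617.56.
At $154.52/mo: 16 payments (last $121.89); total interest $239.69.
Payments saved = 41 − 16 = 25.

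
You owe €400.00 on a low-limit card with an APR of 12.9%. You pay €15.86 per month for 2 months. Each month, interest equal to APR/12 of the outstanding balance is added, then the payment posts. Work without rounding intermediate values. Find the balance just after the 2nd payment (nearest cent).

€376.76

Monthly rate r = 12.9%/12 = 1.075% = 0.01075.
Each month: B ← B·(1+r) − €15.86.
Month 1: interest €4.30; balance after payment €388.44.
Month 2: interest €4.18; balance after payment €376.76.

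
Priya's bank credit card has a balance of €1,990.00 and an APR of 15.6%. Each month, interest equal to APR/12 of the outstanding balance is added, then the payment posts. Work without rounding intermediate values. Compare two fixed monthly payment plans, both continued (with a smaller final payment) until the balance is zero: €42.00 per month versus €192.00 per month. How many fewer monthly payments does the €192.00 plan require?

Monthly rate r = 15.6%/12 = 1.3% = 0.013.
At €42.00/mo: n = ⌈−ln(1 − rB₀/P)/ln(1+r)⌉ = 75 payments (last €3.89); total interest = total paid − €1,990.00 = €1,121.89.
At €192.00/mo: 12 payments (last €39.54); total interest €161.54.
Payments saved = 75 − 12 = 63.

63 fewer payments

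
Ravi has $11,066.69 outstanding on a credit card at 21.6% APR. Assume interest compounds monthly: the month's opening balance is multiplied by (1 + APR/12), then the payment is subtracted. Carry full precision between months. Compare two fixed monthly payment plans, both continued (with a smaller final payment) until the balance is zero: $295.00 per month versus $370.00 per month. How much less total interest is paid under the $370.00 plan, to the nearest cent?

Monthly rate r = 21.6%/12 = 1.8% = 0.018.
At $295.00/mo: n = ⌈−ln(1 − rB₀/P)/ln(1+r)⌉ = 64 payments (last $13.38); total interest = total paid − $11,066.69 = $7,531.69.
At $370.00/mo: 44 payments (last $123.01); total interest $4,966.32.
Interest saved = $7,531.69 − $4,966.32 = $2,565.37.

$2,565.37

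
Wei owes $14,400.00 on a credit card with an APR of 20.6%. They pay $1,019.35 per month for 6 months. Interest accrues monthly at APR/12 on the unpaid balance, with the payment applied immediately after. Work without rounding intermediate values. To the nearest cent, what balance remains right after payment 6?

Monthly rate r = 20.6%/12 = 1.71667% = 0.0171667.
Each month: B ← B·(1+r) − $1,019.35.
Month 1: interest $247.20; balance after payment $13,627.85.
Month 2: interest $233.94; balance after payment $12,842.44.
Month 3: interest $220.46; balance after payment $12,043.56.
Month 4: interest $206.75; balance after payment $11,230.95.
Month 5: interest $192.80; balance after payment $10,404.40.
Month 6: interest $178.61; balance after payment $9,563.66.

$9,563.66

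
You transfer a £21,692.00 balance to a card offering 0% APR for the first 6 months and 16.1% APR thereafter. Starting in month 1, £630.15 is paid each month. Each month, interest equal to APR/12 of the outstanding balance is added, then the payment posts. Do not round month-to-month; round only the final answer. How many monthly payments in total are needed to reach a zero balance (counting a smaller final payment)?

43 months

Promo months 1–6 at r₀ = 0%/12 = 0; months 7+ at r₁ = 16.1%/12 = 0.0134167.
After month 6 (no interest yet): B = £21,692.00 − 6·£630.15 = £17,911.10.
Then at r₁ with £630.15/mo: n₂ = −ln(1 − r₁·B/P)/ln(1+r₁) ≈ 36.03 → 37 more payments.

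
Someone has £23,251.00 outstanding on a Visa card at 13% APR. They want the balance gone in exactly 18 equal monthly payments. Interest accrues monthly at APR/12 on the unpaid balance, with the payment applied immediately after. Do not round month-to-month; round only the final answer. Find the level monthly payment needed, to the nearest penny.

Monthly rate r = 13%/12 = 1.08333% = 0.0108333.
Level-payment amortization: P = B₀·r / (1 − (1+r)^(−n)) = 23251.00·0.0108333 / (1 − 1.01083^(−18)).
Denominator 1 − (1+r)^(−18) = 0.176301997.
P = 251.886 / 0.176301997 ≈ 1428.72.

£1,428.72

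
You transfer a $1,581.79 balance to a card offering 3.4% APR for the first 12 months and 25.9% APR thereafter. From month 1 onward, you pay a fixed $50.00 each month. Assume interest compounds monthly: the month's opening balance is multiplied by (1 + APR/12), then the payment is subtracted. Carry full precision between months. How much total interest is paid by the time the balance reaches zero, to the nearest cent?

Promo months 1–12 at r₀ = 3.4%/12 = 0.00283333; months 13+ at r₁ = 25.9%/12 = 0.0215833.
After month 12: iterate B ← B·(1+r₀) − $50.00 for 12 months → $1,026.98.
Then at r₁ with $50.00/mo: n₂ = −ln(1 − r₁·B/P)/ln(1+r₁) ≈ 27.43 → 28 more payments.
Total paid = 39·$50.00 + $21.67 = $1,971.67; interest = $1,971.67 − $1,581.79 = $389.88.

$389.88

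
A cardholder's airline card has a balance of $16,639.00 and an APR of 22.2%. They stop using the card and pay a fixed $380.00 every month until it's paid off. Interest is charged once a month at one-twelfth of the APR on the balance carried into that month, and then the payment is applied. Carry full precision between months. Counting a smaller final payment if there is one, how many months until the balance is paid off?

Monthly rate r = 22.2%/12 = 1.85% = 0.0185.
Recurrence: B ← B·(1+r) − $380.00.
Month 1: interest $307.82; balance after payment $16,566.82.
Month 2: interest $306.49; balance after payment $16,493.31.
Closed form: n = −ln(1 − rB₀/P)/ln(1+r) = −ln(0.18994)/ln(1.0185) ≈ 90.613, so the balance reaches zero during payment 91.

91 months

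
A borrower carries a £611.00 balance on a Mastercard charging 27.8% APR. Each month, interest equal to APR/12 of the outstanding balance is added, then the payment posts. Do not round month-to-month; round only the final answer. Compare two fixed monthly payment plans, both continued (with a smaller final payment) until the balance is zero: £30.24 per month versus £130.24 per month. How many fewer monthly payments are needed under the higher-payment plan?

22 fewer payments

Monthly rate r = 27.8%/12 = 2.31667% = 0.0231667.
At £30.24/mo: n = ⌈−ln(1 − rB₀/P)/ln(1+r)⌉ = 28 payments (last £17.12); total interest = total paid − £611.00 = £222.60.
At £130.24/mo: 6 payments (last £3.12); total interest £43.32.
Payments saved = 28 − 6 = 22.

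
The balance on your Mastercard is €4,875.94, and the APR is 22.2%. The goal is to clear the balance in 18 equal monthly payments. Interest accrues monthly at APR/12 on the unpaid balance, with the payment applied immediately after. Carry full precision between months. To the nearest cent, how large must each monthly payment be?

Monthly rate r = 22.2%/12 = 1.85% = 0.0185.
Level-payment amortization: P = B₀·r / (1 − (1+r)^(−n)) = 4875.94·0.0185 / (1 − 1.0185^(−18)).
Denominator 1 − (1+r)^(−18) = 0.281045511.
P = 90.2049 / 0.281045511 ≈ 320.96.

€320.96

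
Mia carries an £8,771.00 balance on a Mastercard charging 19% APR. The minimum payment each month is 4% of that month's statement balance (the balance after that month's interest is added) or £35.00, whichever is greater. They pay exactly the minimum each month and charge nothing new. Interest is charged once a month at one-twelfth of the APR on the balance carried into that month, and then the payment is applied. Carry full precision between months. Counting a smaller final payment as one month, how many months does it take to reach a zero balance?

124 months

Monthly rate r = 19%/12 = 1.58333% = 0.0158333.
While 4% of the post-interest balance exceeds £35.00, each month B ← (B·(1+r))·(1 − 0.04), i.e. B shrinks by the factor (1+r)·0.96 = 0.9752.
This holds for months 1–93. Entering month 94 the balance is £848.72; 4% of the post-interest balance is now below £35.00, so the flat £35.00 minimum applies from here.
From month 94 a fixed £35.00 at rate r clears £848.72 in 31 more payments. Total: 93 + 31 = 124 months.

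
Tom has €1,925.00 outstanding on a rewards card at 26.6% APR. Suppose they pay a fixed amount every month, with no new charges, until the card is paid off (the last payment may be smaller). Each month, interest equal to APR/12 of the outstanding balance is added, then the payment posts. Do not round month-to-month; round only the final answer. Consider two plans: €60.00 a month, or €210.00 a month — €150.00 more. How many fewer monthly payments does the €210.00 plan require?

Monthly rate r = 26.6%/12 = 2.21667% = 0.0221667.
At €60.00/mo: n = ⌈−ln(1 − rB₀/P)/ln(1+r)⌉ = 57 payments (last €38.95); total interest = total paid − €1,925.00 = €1,473.95.
At €210.00/mo: 11 payments (last €76.19); total interest €251.19.
Payments saved = 57 − 11 = 46.

46 fewer payments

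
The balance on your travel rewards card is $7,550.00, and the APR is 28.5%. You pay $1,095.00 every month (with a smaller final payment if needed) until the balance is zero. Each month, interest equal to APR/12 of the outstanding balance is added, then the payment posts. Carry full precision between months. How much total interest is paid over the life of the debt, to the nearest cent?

Monthly rate r = 28.5%/12 = 2.375% = 0.02375.
Payoff takes n = ⌈−ln(1 − rB₀/P)/ln(1+r)⌉ = ⌈7.619⌉ = 8 payments; the last is $680.77.
Total paid = 7·$1,095.00 + $680.77 = $8,345.77.
Total interest = total paid − principal = $8,345.77 − $7,550.00 = $795.77.

$795.77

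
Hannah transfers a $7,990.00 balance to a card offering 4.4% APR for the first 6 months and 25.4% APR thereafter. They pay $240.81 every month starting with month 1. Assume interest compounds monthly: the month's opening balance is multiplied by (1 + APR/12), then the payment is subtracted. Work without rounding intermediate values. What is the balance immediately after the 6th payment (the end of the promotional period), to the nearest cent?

$6,709.23

Promo months 1–6 at r₀ = 4.4%/12 = 0.00366667; months 7+ at r₁ = 25.4%/12 = 0.0211667.
After month 6: iterate B ← B·(1+r₀) − $240.81 for 6 months → $6,709.23.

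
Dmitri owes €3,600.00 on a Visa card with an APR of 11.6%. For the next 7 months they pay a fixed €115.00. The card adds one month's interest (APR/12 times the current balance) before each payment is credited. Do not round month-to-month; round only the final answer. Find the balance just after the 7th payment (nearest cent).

Monthly rate r = 11.6%/12 = 0.966667% = 0.00966667.
Each month: B ← B·(1+r) − €115.00.
Month 1: interest €34.80; balance after payment €3,519.80.
Month 2: interest €34.02; balance after payment €3,438.82.
Month 3: interest €33.24; balance after payment €3,357.07.
Month 4: interest €32.45; balance after payment €3,274.52.
Month 5: interest €31.65; balance after payment €3,191.17.
Month 6: interest €30.85; balance after payment €3,107.02.
Month 7: interest €30.03; balance after payment €3,022.05.

€3,022.05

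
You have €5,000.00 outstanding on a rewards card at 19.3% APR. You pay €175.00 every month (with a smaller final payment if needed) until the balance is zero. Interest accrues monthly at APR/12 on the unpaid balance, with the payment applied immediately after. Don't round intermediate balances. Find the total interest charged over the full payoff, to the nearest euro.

€1,749

Monthly rate r = 19.3%/12 = 1.60833% = 0.0160833.
Payoff takes n = ⌈−ln(1 − rB₀/P)/ln(1+r)⌉ = ⌈38.564⌉ = 39 payments; the last is €99.06.
Total paid = 38·€175.00 + €99.06 = €6,749.06.
Total interest = total paid − principal = €6,749.06 − €5,000.00 = €1,749.06.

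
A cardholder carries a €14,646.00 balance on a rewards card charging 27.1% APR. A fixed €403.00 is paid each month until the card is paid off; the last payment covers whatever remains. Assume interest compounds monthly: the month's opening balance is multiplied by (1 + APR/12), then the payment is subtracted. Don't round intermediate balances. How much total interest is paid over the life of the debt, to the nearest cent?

€16,372.65

Monthly rate r = 27.1%/12 = 2.25833% = 0.0225833.
Payoff takes n = ⌈−ln(1 − rB₀/P)/ln(1+r)⌉ = ⌈76.969⌉ = 77 payments; the last is €390.65.
Total paid = 76·€403.00 + €390.65 = €31,018.65.
Total interest = total paid − principal = €31,018.65 − €14,646.00 = €16,372.65.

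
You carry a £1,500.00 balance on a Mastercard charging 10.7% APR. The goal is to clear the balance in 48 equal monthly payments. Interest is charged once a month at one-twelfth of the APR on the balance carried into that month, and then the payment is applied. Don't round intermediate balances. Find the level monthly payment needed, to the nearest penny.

£38.55

Monthly rate r = 10.7%/12 = 0.891667% = 0.00891667.
Level-payment amortization: P = B₀·r / (1 − (1+r)^(−n)) = 1500.00·0.00891667 / (1 − 1.00892^(−48)).
Denominator 1 − (1+r)^(−48) = 0.346950991.
P = 13.375 / 0.346950991 ≈ 38.55.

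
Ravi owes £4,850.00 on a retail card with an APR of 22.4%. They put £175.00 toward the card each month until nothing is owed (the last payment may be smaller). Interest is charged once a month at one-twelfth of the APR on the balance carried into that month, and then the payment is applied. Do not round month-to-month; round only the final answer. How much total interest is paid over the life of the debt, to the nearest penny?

£2,042.95

Monthly rate r = 22.4%/12 = 1.86667% = 0.0186667.
Payoff takes n = ⌈−ln(1 − rB₀/P)/ln(1+r)⌉ = ⌈39.386⌉ = 40 payments; the last is £67.95.
Total paid = 39·£175.00 + £67.95 = £6,892.95.
Total interest = total paid − principal = £6,892.95 − £4,850.00 = £2,042.95.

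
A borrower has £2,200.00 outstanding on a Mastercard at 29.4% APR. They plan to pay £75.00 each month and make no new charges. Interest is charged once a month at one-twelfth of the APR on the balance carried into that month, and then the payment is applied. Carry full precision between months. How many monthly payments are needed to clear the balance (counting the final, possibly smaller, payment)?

53 months

Monthly rate r = 29.4%/12 = 2.45% = 0.0245.
Recurrence: B ← B·(1+r) − £75.00.
Month 1: interest £53.90; balance after payment £2,178.90.
Month 2: interest £53.38; balance after payment £2,157.28.
Closed form: n = −ln(1 − rB₀/P)/ln(1+r) = −ln(0.28133)/ln(1.0245) ≈ 52.395, so the balance reaches zero during payment 53.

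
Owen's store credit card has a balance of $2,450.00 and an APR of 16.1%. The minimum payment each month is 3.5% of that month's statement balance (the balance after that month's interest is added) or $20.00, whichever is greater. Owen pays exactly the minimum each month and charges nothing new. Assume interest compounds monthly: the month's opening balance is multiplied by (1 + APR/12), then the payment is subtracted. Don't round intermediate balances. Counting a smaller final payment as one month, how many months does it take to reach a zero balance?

Monthly rate r = 16.1%/12 = 1.34167% = 0.0134167.
While 3.5% of the post-interest balance exceeds $20.00, each month B ← (B·(1+r))·(1 − 0.035), i.e. B shrinks by the factor (1+r)·0.965 = 0.97795.
This holds for months 1–66. Entering month 67 the balance is $562.31; 3.5% of the post-interest balance is now below $20.00, so the flat $20.00 minimum applies from here.
From month 67 a fixed $20.00 at rate r clears $562.31 in 36 more payments. Total: 66 + 36 = 102 months.

102 months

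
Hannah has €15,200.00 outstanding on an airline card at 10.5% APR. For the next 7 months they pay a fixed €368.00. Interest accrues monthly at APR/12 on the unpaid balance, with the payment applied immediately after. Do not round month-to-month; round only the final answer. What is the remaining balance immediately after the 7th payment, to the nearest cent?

Monthly rate r = 10.5%/12 = 0.875% = 0.00875.
Each month: B ← B·(1+r) − €368.00.
Month 1: interest €133.00; balance after payment €14,965.00.
Month 2: interest €130.94; balance after payment €14,727.94.
Month 3: interest €128.87; balance after payment €14,488.81.
Month 4: interest €126.78; balance after payment €14,247.59.
Month 5: interest €124.67; balance after payment €14,004.26.
Month 6: interest €122.54; balance after payment €13,758.79.
Month 7: interest €120.39; balance after payment €13,511.18.

€13,511.18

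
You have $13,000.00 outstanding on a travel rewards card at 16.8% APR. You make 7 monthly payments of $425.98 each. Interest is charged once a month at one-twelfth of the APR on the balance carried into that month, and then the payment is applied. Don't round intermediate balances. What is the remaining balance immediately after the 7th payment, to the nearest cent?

Monthly rate r = 16.8%/12 = 1.4% = 0.014.
Each month: B ← B·(1+r) − $425.98.
Month 1: interest $182.00; balance after payment $12,756.02.
Month 2: interest $178.58; balance after payment $12,508.62.
Month 3: interest $175.12; balance after payment $12,257.77.
Month 4: interest $171.61; balance after payment $12,003.39.
Month 5: interest $168.05; balance after payment $11,745.46.
Month 6: interest $164.44; balance after payment $11,483.92.
Month 7: interest $160.77; balance after payment $11,218.71.

$11,218.71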